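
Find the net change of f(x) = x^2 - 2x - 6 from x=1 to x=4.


Net change = f(b) - f(a)
f(x) = x^2 - 2x - 6
Compute f(4):
f(4) = 1 * 4^2 - 2 * 4 - 6
= 16 - 8 - 6
= 2
Compute f(1):
f(1) = 1 * 1^2 - 2 * 1 - 6
= 1 - 2 - 6
= -7
Net change = 2 - (-7) = 9

9


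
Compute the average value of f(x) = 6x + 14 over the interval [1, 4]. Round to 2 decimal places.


Average value = 1/(b-a) * integral from a to b of f(x) dx
First compute the integral of 6x + 14:
F(x) = 3x^2 + 14x
F(4) = 3 * 16 + 14 * 4 = 104
F(1) = 3 * 1 + 14 * 1 = 17
Integral = 104 - 17 = 87
Average = 87 / (4 - 1) = 87 / 3
= 29 = 29.00

29.00


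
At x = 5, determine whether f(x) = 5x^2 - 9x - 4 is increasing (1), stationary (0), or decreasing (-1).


Compute f'(x) to determine behavior:
f'(x) = 10x - 9
f'(5) = 10 * 5 - 9
= 50 - 9
= 41
Since f'(5) > 0, the function is increasing (1)

1


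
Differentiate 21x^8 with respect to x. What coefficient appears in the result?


We apply the power rule: d/dx [ax^n] = a*n * x^(n-1)
d/dx [21x^8]
= 21 * 8 * x^(8-1)
= 168x^7
The coefficient is 168

168


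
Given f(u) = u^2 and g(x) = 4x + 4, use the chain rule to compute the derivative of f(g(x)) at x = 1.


Using the chain rule: (f(g(x)))' = f'(g(x)) * g'(x)
First, find g(1):
g(1) = 4 * 1 + 4 = 8
Next, f'(u) = 2u
And g'(x) = 4
So f'(g(1)) * g'(1)
= 2 * 8 * 4
= 64

64


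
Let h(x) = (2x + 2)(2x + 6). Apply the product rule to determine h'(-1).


Let u(x) = 2x + 2 and v(x) = 2x + 6
u'(x) = 2
v'(x) = 2
Product rule: h'(x) = u'(x)*v(x) + u(x)*v'(x)
= 2 * (2x + 6) + (2x + 2) * 2
At x = -1:
u(-1) = 2 * (-1) + 2 = 0
v(-1) = 2 * (-1) + 6 = 4
h'(-1) = 2 * 4 + 0 * 2
= 8 + 0
= 8

8


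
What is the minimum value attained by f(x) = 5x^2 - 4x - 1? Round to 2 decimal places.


For a quadratic f(x) = ax^2 + bx + c with a > 0, the minimum is at the vertex.
Vertex x-coordinate: x = -b/(2a)
x = -(-4) / (2 * 5)
x = 4/10 = 2/5
Substitute back to find the minimum value:
f(2/5) = 5 * (2/5)^2 - 4 * (2/5) - 1
= 4/5 - 8/5 - 1
= -9/5 = -1.80

-1.80


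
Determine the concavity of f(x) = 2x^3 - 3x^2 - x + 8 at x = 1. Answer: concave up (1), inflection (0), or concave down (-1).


Concavity is determined by the sign of f''(x).
f(x) = 2x^3 - 3x^2 - x + 8
f'(x) = 6x^2 - 6x - 1
f''(x) = 12x - 6
f''(1) = 12 * 1 - 6
= 12 - 6
= 6
Since f''(1) > 0, the function is concave up (1)

1


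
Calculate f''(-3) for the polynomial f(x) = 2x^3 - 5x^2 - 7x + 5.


First derivative:
f'(x) = 6x^2 - 10x - 7
Second derivative:
f''(x) = 12x - 10
Substitute x = -3:
f''(-3) = 12 * (-3) - 10
= -36 - 10
= -46

-46


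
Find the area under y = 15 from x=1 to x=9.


The area under a constant function y = 15 is a rectangle.
Width = 9 - 1 = 8
Height = 15
Area = width * height
= 8 * 15
= 120

120


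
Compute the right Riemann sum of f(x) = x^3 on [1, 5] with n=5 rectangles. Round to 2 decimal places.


Right Riemann sum uses right endpoints of each subinterval.
Interval: [1, 5], n = 5
dx = (5 - 1) / 5 = 4/5
Right endpoints: [9/5, 13/5, 17/5, 21/5, 5]
f values: [729/125, 2197/125, 4913/125, 9261/125, 125]
Sum = dx * (sum of f values)
= 4/5 * 1309/5
= 5236/25 = 209.44

209.44


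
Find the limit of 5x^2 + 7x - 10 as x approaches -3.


Since polynomials are continuous, we use direct substitution.
lim(x->-3) of 5x^2 + 7x - 10
= 5 * (-3)^2 + 7 * (-3) - 10
= 45 - 21 - 10
= 14

14


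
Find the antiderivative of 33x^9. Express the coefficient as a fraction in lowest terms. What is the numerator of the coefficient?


Apply the power rule for integration:
integral of ax^n dx = a/(n+1) * x^(n+1) + C
integral of 33x^9 dx
= 33/10 * x^10 + C
The coefficient in lowest terms is 33/10, and its numerator is 33

33


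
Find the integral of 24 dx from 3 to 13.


The integral of a constant k over [a, b] equals k * (b - a).
integral from 3 to 13 of 24 dx
= 24 * (13 - 3)
= 24 * 10
= 240

240


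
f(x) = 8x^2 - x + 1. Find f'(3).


Differentiate term by term using power and sum rules:
f(x) = 8x^2 - x + 1
f'(x) = 16x - 1
Substitute x = 3:
f'(3) = 16 * 3 - 1
= 48 - 1
= 47

47


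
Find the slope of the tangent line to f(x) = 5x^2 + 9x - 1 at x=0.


The slope of the tangent line equals f'(x) at the point.
f(x) = 5x^2 + 9x - 1
f'(x) = 10x + 9
At x = 0:
f'(0) = 10 * 0 + 9
= 0 + 9
= 9

9


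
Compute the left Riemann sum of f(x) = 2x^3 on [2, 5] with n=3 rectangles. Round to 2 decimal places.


Left Riemann sum uses left endpoints of each subinterval.
Interval: [2, 5], n = 3
dx = (5 - 2) / 3 = 1
Left endpoints: [2, 3, 4]
f values: [16, 54, 128]
Sum = dx * (sum of f values)
= 1 * 198
= 198 = 198.00

198.00


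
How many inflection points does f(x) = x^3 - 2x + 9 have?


Inflection points occur where f''(x) = 0 and concavity changes.
f(x) = x^3 - 2x + 9
f'(x) = 3x^2 - 2
f''(x) = 6x
Set f''(x) = 0:
6x = 0
x = 0 / 6 = 0
Since f''(x) is linear (degree 1), it changes sign at this point.
Therefore there is exactly 1 inflection point.

1


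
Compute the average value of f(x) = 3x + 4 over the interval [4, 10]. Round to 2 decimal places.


Average value = 1/(b-a) * integral from a to b of f(x) dx
First compute the integral of 3x + 4:
F(x) = (3/2)x^2 + 4x
F(10) = 3/2 * 100 + 4 * 10 = 190
F(4) = 3/2 * 16 + 4 * 4 = 40
Integral = 190 - 40 = 150
Average = 150 / (10 - 4) = 150 / 6
= 25 = 25.00

25.00


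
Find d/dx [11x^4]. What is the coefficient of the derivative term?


We apply the power rule: d/dx [ax^n] = a*n * x^(n-1)
d/dx [11x^4]
= 11 * 4 * x^(4-1)
= 44x^3
The coefficient is 44

44


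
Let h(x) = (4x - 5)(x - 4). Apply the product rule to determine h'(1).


Let u(x) = 4x - 5 and v(x) = x - 4
u'(x) = 4
v'(x) = 1
Product rule: h'(x) = u'(x)*v(x) + u(x)*v'(x)
= 4 * (x - 4) + (4x - 5) * 1
At x = 1:
u(1) = 4 * 1 - 5 = -1
v(1) = 1 * 1 - 4 = -3
h'(1) = 4 * (-3) + (-1) * 1
= -12 - 1
= -13

-13


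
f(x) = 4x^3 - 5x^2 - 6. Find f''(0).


First derivative:
f'(x) = 12x^2 - 10x
Second derivative:
f''(x) = 24x - 10
Substitute x = 0:
f''(0) = 24 * 0 - 10
= 0 - 10
= -10

-10


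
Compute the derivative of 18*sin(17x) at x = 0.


Apply the chain rule to differentiate 18*sin(17x):
d/dx [18*sin(17x)]
= 18 * cos(17x) * d/dx(17x)
= 18 * 17 * cos(17x)
= 306 * cos(17x)
Evaluate at x = 0:
= 306 * cos(0)
= 306 * 1
= 306

306


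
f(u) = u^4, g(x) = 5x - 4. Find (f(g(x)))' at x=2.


Using the chain rule: (f(g(x)))' = f'(g(x)) * g'(x)
First, find g(2):
g(2) = 5 * 2 - 4 = 6
Next, f'(u) = 4u^3
And g'(x) = 5
So f'(g(2)) * g'(2)
= 4 * 6^3 * 5
= 4 * 216 * 5
= 4320

4320


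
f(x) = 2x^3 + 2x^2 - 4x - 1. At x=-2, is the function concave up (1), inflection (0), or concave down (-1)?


Concavity is determined by the sign of f''(x).
f(x) = 2x^3 + 2x^2 - 4x - 1
f'(x) = 6x^2 + 4x - 4
f''(x) = 12x + 4
f''(-2) = 12 * (-2) + 4
= -24 + 4
= -20
Since f''(-2) < 0, the function is concave down (-1)

-1


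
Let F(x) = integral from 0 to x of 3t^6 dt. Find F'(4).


By the Fundamental Theorem of Calculus (Part 1):
If F(x) = integral from 0 to x of f(t) dt, then F'(x) = f(x)
Here f(t) = 3t^6
So F'(x) = 3x^6
Evaluate at x = 4:
F'(4) = 3 * 4^6
= 3 * 4096
= 12288

12288


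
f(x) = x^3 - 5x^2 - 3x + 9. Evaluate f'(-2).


Differentiate f(x) = x^3 - 5x^2 - 3x + 9 term by term:
f'(x) = 3x^2 - 10x - 3
Substitute x = -2:
f'(-2) = 3 * (-2)^2 - 10 * (-2) - 3
= 12 + 20 - 3
= 29

29


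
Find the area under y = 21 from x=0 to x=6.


The area under a constant function y = 21 is a rectangle.
Width = 6 - 0 = 6
Height = 21
Area = width * height
= 6 * 21
= 126

126


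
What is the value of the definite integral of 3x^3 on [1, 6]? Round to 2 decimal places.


Find the antiderivative of 3x^3:
F(x) = 3/4 * x^4
Apply the Fundamental Theorem of Calculus:
F(6) - F(1)
= 3/4 * 6^4 - 3/4 * 1^4
= 3/4 * (1296 - 1)
= 3/4 * 1295
= 3885/4 = 971.25

971.25


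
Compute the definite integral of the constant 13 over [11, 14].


The integral of a constant k over [a, b] equals k * (b - a).
integral from 11 to 14 of 13 dx
= 13 * (14 - 11)
= 13 * 3
= 39

39


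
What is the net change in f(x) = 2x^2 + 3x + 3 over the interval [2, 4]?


Net change = f(b) - f(a)
f(x) = 2x^2 + 3x + 3
Compute f(4):
f(4) = 2 * 4^2 + 3 * 4 + 3
= 32 + 12 + 3
= 47
Compute f(2):
f(2) = 2 * 2^2 + 3 * 2 + 3
= 8 + 6 + 3
= 17
Net change = 47 - 17 = 30

30


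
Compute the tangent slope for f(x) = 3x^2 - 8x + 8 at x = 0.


The slope of the tangent line equals f'(x) at the point.
f(x) = 3x^2 - 8x + 8
f'(x) = 6x - 8
At x = 0:
f'(0) = 6 * 0 - 8
= 0 - 8
= -8

-8


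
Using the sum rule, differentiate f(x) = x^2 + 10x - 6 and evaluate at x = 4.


Differentiate term by term using power and sum rules:
f(x) = x^2 + 10x - 6
f'(x) = 2x + 10
Substitute x = 4:
f'(4) = 2 * 4 + 10
= 8 + 10
= 18

18


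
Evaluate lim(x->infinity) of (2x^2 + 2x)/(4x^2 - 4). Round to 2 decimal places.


For limits at infinity with equal-degree polynomials,
we compare leading coefficients.
Numerator leading term: 2x^2
Denominator leading term: 4x^2
Divide both by x^2:
lim = (2 + 2/x) / (4 - 4/x^2)
As x -> infinity, the 1/x and 1/x^2 terms vanish:
= 2/4 = 1/2 = 0.50

0.50


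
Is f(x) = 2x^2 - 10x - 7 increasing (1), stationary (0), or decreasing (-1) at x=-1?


Compute f'(x) to determine behavior:
f'(x) = 4x - 10
f'(-1) = 4 * (-1) - 10
= -4 - 10
= -14
Since f'(-1) < 0, the function is decreasing (-1)

-1


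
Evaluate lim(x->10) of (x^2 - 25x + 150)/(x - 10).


Direct substitution gives 0/0, so we factor the numerator.
Factor: (x^2 - 25x + 150) = (x - 10)(x - 15)
Cancel the common factor (x - 10):
(x^2 - 25x + 150)/(x - 10) = (x - 15)
Now substitute x = 10:
= (10) - (15) = -5

-5


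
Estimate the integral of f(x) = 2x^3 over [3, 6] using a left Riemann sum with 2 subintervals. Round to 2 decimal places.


Left Riemann sum uses left endpoints of each subinterval.
Interval: [3, 6], n = 2
dx = (6 - 3) / 2 = 3/2
Left endpoints: [3, 9/2]
f values: [54, 729/4]
Sum = dx * (sum of f values)
= 3/2 * 945/4
= 2835/8 ≈ 354.38

354.38


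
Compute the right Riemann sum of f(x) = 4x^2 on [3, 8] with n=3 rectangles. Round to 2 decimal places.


Right Riemann sum uses right endpoints of each subinterval.
Interval: [3, 8], n = 3
dx = (8 - 3) / 3 = 5/3
Right endpoints: [14/3, 19/3, 8]
f values: [784/9, 1444/9, 256]
Sum = dx * (sum of f values)
= 5/3 * 4532/9
= 22660/27 ≈ 839.26

839.26


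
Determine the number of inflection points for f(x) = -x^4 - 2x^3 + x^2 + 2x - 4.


Inflection points occur where f''(x) = 0 and concavity changes.
f(x) = -x^4 - 2x^3 + x^2 + 2x - 4
f'(x) = -4x^3 - 6x^2 + 2x + 2
f''(x) = -12x^2 - 12x + 2
This is a quadratic in x. Use the discriminant to count real roots.
Discriminant = (-12)^2 - 4 * (-12) * 2
= 144 - (-96)
= 240
Since discriminant > 0, f''(x) = 0 has 2 distinct real solutions.
A quadratic with two distinct real roots changes sign at each root, so concavity changes at both.
Number of inflection points: 2

2


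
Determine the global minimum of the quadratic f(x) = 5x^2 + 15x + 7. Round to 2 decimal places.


For a quadratic f(x) = ax^2 + bx + c with a > 0, the minimum is at the vertex.
Vertex x-coordinate: x = -b/(2a)
x = -(15) / (2 * 5)
x = -15/10 = -3/2
Substitute back to find the minimum value:
f(-3/2) = 5 * (-3/2)^2 + 15 * (-3/2) + 7
= 45/4 - 45/2 + 7
= -17/4 = -4.25

-4.25


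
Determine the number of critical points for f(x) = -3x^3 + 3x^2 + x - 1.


Find where f'(x) = 0:
f(x) = -3x^3 + 3x^2 + x - 1
f'(x) = -9x^2 + 6x + 1
This is a quadratic in x. Use the discriminant to count real roots.
Discriminant = (6)^2 - 4 * (-9) * 1
= 36 - (-36)
= 72
Since discriminant > 0, f'(x) = 0 has 2 real solutions.
Number of critical points: 2

2


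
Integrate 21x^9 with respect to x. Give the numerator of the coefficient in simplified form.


Apply the power rule for integration:
integral of ax^n dx = a/(n+1) * x^(n+1) + C
integral of 21x^9 dx
= 21/10 * x^10 + C
The coefficient in lowest terms is 21/10, and its numerator is 21

21


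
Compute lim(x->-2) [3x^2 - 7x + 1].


Since polynomials are continuous, we use direct substitution.
lim(x->-2) of 3x^2 - 7x + 1
= 3 * (-2)^2 - 7 * (-2) + 1
= 12 + 14 + 1
= 27

27


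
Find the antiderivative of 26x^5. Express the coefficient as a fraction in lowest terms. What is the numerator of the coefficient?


Apply the power rule for integration:
integral of ax^n dx = a/(n+1) * x^(n+1) + C
integral of 26x^5 dx
= 26/6 * x^6 + C
= 13/3 * x^6 + C
The coefficient in lowest terms is 13/3, and its numerator is 13

13


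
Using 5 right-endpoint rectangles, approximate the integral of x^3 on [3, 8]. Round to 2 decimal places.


Right Riemann sum uses right endpoints of each subinterval.
Interval: [3, 8], n = 5
dx = (8 - 3) / 5 = 1
Right endpoints: [4, 5, 6, 7, 8]
f values: [64, 125, 216, 343, 512]
Sum = dx * (sum of f values)
= 1 * 1260
= 1260 = 1260.00

1260.00


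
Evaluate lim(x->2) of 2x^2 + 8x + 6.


Since polynomials are continuous, we use direct substitution.
lim(x->2) of 2x^2 + 8x + 6
= 2 * 2^2 + 8 * 2 + 6
= 8 + 16 + 6
= 30

30


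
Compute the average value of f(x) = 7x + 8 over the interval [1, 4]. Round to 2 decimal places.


Average value = 1/(b-a) * integral from a to b of f(x) dx
First compute the integral of 7x + 8:
F(x) = (7/2)x^2 + 8x
F(4) = 7/2 * 16 + 8 * 4 = 88
F(1) = 7/2 * 1 + 8 * 1 = 23/2
Integral = 88 - 23/2 = 153/2
Average = (153/2) / (4 - 1) = (153/2) / 3
= 51/2 = 25.50

25.50


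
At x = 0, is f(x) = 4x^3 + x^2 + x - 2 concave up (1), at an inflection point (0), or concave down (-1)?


Concavity is determined by the sign of f''(x).
f(x) = 4x^3 + x^2 + x - 2
f'(x) = 12x^2 + 2x + 1
f''(x) = 24x + 2
f''(0) = 24 * 0 + 2
= 0 + 2
= 2
Since f''(0) > 0, the function is concave up (1)

1


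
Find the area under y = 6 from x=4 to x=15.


The area under a constant function y = 6 is a rectangle.
Width = 15 - 4 = 11
Height = 6
Area = width * height
= 11 * 6
= 66

66


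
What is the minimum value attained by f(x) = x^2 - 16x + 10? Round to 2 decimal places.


For a quadratic f(x) = ax^2 + bx + c with a > 0, the minimum is at the vertex.
Vertex x-coordinate: x = -b/(2a)
x = -(-16) / (2 * 1)
x = 16/2 = 8
Substitute back to find the minimum value:
f(8) = 1 * 8^2 - 16 * 8 + 10
= 64 - 128 + 10
= -54 = -54.00

-54.00


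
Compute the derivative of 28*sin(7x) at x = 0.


Apply the chain rule to differentiate 28*sin(7x):
d/dx [28*sin(7x)]
= 28 * cos(7x) * d/dx(7x)
= 28 * 7 * cos(7x)
= 196 * cos(7x)
Evaluate at x = 0:
= 196 * cos(0)
= 196 * 1
= 196

196


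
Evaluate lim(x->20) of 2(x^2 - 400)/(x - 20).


Direct substitution gives 0/0, so we factor the numerator.
Factor: 2(x^2 - 400) = 2 * (x - 20)(x + 20)
Cancel the common factor (x - 20):
2(x^2 - 400)/(x - 20) = 2 * (x + 20)
Now substitute x = 20:
= 2 * (20 + 20) = 80

80


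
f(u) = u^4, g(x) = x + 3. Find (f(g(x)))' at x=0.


Using the chain rule: (f(g(x)))' = f'(g(x)) * g'(x)
First, find g(0):
g(0) = 1 * 0 + 3 = 3
Next, f'(u) = 4u^3
And g'(x) = 1
So f'(g(0)) * g'(0)
= 4 * 3^3 * 1
= 4 * 27 * 1
= 108

108


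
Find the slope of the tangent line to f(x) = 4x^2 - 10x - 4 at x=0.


The slope of the tangent line equals f'(x) at the point.
f(x) = 4x^2 - 10x - 4
f'(x) = 8x - 10
At x = 0:
f'(0) = 8 * 0 - 10
= 0 - 10
= -10

-10


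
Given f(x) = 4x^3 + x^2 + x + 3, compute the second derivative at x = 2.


First derivative:
f'(x) = 12x^2 + 2x + 1
Second derivative:
f''(x) = 24x + 2
Substitute x = 2:
f''(2) = 24 * 2 + 2
= 48 + 2
= 50

50


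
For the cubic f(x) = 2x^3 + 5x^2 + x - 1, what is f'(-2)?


Differentiate f(x) = 2x^3 + 5x^2 + x - 1 term by term:
f'(x) = 6x^2 + 10x + 1
Substitute x = -2:
f'(-2) = 6 * (-2)^2 + 10 * (-2) + 1
= 24 - 20 + 1
= 5

5


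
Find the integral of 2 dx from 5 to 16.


The integral of a constant k over [a, b] equals k * (b - a).
integral from 5 to 16 of 2 dx
= 2 * (16 - 5)
= 2 * 11
= 22

22


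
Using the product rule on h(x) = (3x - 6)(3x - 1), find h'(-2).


Let u(x) = 3x - 6 and v(x) = 3x - 1
u'(x) = 3
v'(x) = 3
Product rule: h'(x) = u'(x)*v(x) + u(x)*v'(x)
= 3 * (3x - 1) + (3x - 6) * 3
At x = -2:
u(-2) = 3 * (-2) - 6 = -12
v(-2) = 3 * (-2) - 1 = -7
h'(-2) = 3 * (-7) + (-12) * 3
= -21 - 36
= -57

-57


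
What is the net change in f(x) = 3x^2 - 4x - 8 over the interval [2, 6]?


Net change = f(b) - f(a)
f(x) = 3x^2 - 4x - 8
Compute f(6):
f(6) = 3 * 6^2 - 4 * 6 - 8
= 108 - 24 - 8
= 76
Compute f(2):
f(2) = 3 * 2^2 - 4 * 2 - 8
= 12 - 8 - 8
= -4
Net change = 76 - (-4) = 80

80


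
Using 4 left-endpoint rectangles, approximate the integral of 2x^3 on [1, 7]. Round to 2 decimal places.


Left Riemann sum uses left endpoints of each subinterval.
Interval: [1, 7], n = 4
dx = (7 - 1) / 4 = 3/2
Left endpoints: [1, 5/2, 4, 11/2]
f values: [2, 125/4, 128, 1331/4]
Sum = dx * (sum of f values)
= 3/2 * 494
= 741 = 741.00

741.00


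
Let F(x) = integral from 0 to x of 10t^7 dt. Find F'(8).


By the Fundamental Theorem of Calculus (Part 1):
If F(x) = integral from 0 to x of f(t) dt, then F'(x) = f(x)
Here f(t) = 10t^7
So F'(x) = 10x^7
Evaluate at x = 8:
F'(8) = 10 * 8^7
= 10 * 2097152
= 20971520

20971520


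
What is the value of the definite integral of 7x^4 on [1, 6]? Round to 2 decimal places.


Find the antiderivative of 7x^4:
F(x) = 7/5 * x^5
Apply the Fundamental Theorem of Calculus:
F(6) - F(1)
= 7/5 * 6^5 - 7/5 * 1^5
= 7/5 * (7776 - 1)
= 7/5 * 7775
= 10885 = 10885.00

10885.00


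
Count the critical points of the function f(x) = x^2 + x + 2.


Find where f'(x) = 0:
f'(x) = 2x + 1
Set f'(x) = 0:
2x + 1 = 0
x = -1 / 2 = -1/2
This is a linear equation in x, so there is exactly one solution.
Number of critical points: 1

1


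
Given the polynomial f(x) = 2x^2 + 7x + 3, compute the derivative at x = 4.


Differentiate term by term using power and sum rules:
f(x) = 2x^2 + 7x + 3
f'(x) = 4x + 7
Substitute x = 4:
f'(4) = 4 * 4 + 7
= 16 + 7
= 23

23


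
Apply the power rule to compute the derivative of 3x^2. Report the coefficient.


We apply the power rule: d/dx [ax^n] = a*n * x^(n-1)
d/dx [3x^2]
= 3 * 2 * x^(2-1)
= 6x
The coefficient is 6

6


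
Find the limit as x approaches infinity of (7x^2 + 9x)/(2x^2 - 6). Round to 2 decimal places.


For limits at infinity with equal-degree polynomials,
we compare leading coefficients.
Numerator leading term: 7x^2
Denominator leading term: 2x^2
Divide both by x^2:
lim = (7 + 9/x) / (2 - 6/x^2)
As x -> infinity, the 1/x and 1/x^2 terms vanish:
= 7/2 = 3.50

3.50


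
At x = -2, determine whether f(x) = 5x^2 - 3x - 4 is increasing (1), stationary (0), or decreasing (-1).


Compute f'(x) to determine behavior:
f'(x) = 10x - 3
f'(-2) = 10 * (-2) - 3
= -20 - 3
= -23
Since f'(-2) < 0, the function is decreasing (-1)

-1


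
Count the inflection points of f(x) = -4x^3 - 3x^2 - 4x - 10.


Inflection points occur where f''(x) = 0 and concavity changes.
f(x) = -4x^3 - 3x^2 - 4x - 10
f'(x) = -12x^2 - 6x - 4
f''(x) = -24x - 6
Set f''(x) = 0:
-24x - 6 = 0
x = 6 / (-24) = -1/4
Since f''(x) is linear (degree 1), it changes sign at this point.
Therefore there is exactly 1 inflection point.

1


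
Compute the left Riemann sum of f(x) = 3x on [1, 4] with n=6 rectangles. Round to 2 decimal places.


Left Riemann sum uses left endpoints of each subinterval.
Interval: [1, 4], n = 6
dx = (4 - 1) / 6 = 1/2
Left endpoints: [1, 3/2, 2, 5/2, 3, 7/2]
f values: [3, 9/2, 6, 15/2, 9, 21/2]
Sum = dx * (sum of f values)
= 1/2 * 81/2
= 81/4 = 20.25

20.25


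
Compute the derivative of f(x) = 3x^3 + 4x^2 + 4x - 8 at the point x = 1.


Differentiate f(x) = 3x^3 + 4x^2 + 4x - 8 term by term:
f'(x) = 9x^2 + 8x + 4
Substitute x = 1:
f'(1) = 9 * 1^2 + 8 * 1 + 4
= 9 + 8 + 4
= 21

21


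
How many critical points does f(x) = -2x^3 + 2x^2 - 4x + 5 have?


Find where f'(x) = 0:
f(x) = -2x^3 + 2x^2 - 4x + 5
f'(x) = -6x^2 + 4x - 4
This is a quadratic in x. Use the discriminant to count real roots.
Discriminant = (4)^2 - 4 * (-6) * (-4)
= 16 - 96
= -80
Since discriminant < 0, f'(x) = 0 has no real solutions.
Number of critical points: 0

0


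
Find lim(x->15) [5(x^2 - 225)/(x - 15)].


Direct substitution gives 0/0, so we factor the numerator.
Factor: 5(x^2 - 225) = 5 * (x - 15)(x + 15)
Cancel the common factor (x - 15):
5(x^2 - 225)/(x - 15) = 5 * (x + 15)
Now substitute x = 15:
= 5 * (15 + 15) = 150

150


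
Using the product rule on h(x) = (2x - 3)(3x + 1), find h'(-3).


Let u(x) = 2x - 3 and v(x) = 3x + 1
u'(x) = 2
v'(x) = 3
Product rule: h'(x) = u'(x)*v(x) + u(x)*v'(x)
= 2 * (3x + 1) + (2x - 3) * 3
At x = -3:
u(-3) = 2 * (-3) - 3 = -9
v(-3) = 3 * (-3) + 1 = -8
h'(-3) = 2 * (-8) + (-9) * 3
= -16 - 27
= -43

-43


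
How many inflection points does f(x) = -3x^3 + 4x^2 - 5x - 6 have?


Inflection points occur where f''(x) = 0 and concavity changes.
f(x) = -3x^3 + 4x^2 - 5x - 6
f'(x) = -9x^2 + 8x - 5
f''(x) = -18x + 8
Set f''(x) = 0:
-18x + 8 = 0
x = -8 / (-18) = 4/9
Since f''(x) is linear (degree 1), it changes sign at this point.
Therefore there is exactly 1 inflection point.

1


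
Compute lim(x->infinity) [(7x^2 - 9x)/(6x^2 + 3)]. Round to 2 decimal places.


For limits at infinity with equal-degree polynomials,
we compare leading coefficients.
Numerator leading term: 7x^2
Denominator leading term: 6x^2
Divide both by x^2:
lim = (7 - 9/x) / (6 + 3/x^2)
As x -> infinity, the 1/x and 1/x^2 terms vanish:
= 7/6 ≈ 1.17

1.17


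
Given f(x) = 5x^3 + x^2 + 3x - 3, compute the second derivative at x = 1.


First derivative:
f'(x) = 15x^2 + 2x + 3
Second derivative:
f''(x) = 30x + 2
Substitute x = 1:
f''(1) = 30 * 1 + 2
= 30 + 2
= 32

32


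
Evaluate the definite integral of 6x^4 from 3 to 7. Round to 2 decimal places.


Find the antiderivative of 6x^4:
F(x) = 6/5 * x^5
Apply the Fundamental Theorem of Calculus:
F(7) - F(3)
= 6/5 * 7^5 - 6/5 * 3^5
= 6/5 * (16807 - 243)
= 6/5 * 16564
= 99384/5 = 19876.80

19876.80


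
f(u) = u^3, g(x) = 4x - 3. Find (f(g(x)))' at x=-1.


Using the chain rule: (f(g(x)))' = f'(g(x)) * g'(x)
First, find g(-1):
g(-1) = 4 * (-1) - 3 = -7
Next, f'(u) = 3u^2
And g'(x) = 4
So f'(g(-1)) * g'(-1)
= 3 * (-7)^2 * 4
= 3 * 49 * 4
= 588

588


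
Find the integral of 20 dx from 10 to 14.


The integral of a constant k over [a, b] equals k * (b - a).
integral from 10 to 14 of 20 dx
= 20 * (14 - 10)
= 20 * 4
= 80

80


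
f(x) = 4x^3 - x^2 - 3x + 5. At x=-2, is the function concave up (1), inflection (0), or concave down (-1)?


Concavity is determined by the sign of f''(x).
f(x) = 4x^3 - x^2 - 3x + 5
f'(x) = 12x^2 - 2x - 3
f''(x) = 24x - 2
f''(-2) = 24 * (-2) - 2
= -48 - 2
= -50
Since f''(-2) < 0, the function is concave down (-1)

-1


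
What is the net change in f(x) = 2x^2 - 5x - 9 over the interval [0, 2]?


Net change = f(b) - f(a)
f(x) = 2x^2 - 5x - 9
Compute f(2):
f(2) = 2 * 2^2 - 5 * 2 - 9
= 8 - 10 - 9
= -11
Compute f(0):
f(0) = 2 * 0^2 - 5 * 0 - 9
= 0 + 0 - 9
= -9
Net change = -11 - (-9) = -2

-2


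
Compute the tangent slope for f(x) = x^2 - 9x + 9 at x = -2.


The slope of the tangent line equals f'(x) at the point.
f(x) = x^2 - 9x + 9
f'(x) = 2x - 9
At x = -2:
f'(-2) = 2 * (-2) - 9
= -4 - 9
= -13

-13


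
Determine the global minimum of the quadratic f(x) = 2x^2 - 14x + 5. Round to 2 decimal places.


For a quadratic f(x) = ax^2 + bx + c with a > 0, the minimum is at the vertex.
Vertex x-coordinate: x = -b/(2a)
x = -(-14) / (2 * 2)
x = 14/4 = 7/2
Substitute back to find the minimum value:
f(7/2) = 2 * (7/2)^2 - 14 * (7/2) + 5
= 49/2 - 49 + 5
= -39/2 = -19.50

-19.50


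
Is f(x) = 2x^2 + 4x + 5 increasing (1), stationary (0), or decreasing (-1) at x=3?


Compute f'(x) to determine behavior:
f'(x) = 4x + 4
f'(3) = 4 * 3 + 4
= 12 + 4
= 16
Since f'(3) > 0, the function is increasing (1)

1


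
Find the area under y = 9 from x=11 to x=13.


The area under a constant function y = 9 is a rectangle.
Width = 13 - 11 = 2
Height = 9
Area = width * height
= 2 * 9
= 18

18


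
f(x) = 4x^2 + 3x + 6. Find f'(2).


Differentiate term by term using power and sum rules:
f(x) = 4x^2 + 3x + 6
f'(x) = 8x + 3
Substitute x = 2:
f'(2) = 8 * 2 + 3
= 16 + 3
= 19

19


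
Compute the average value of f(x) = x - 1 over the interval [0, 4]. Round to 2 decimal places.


Average value = 1/(b-a) * integral from a to b of f(x) dx
First compute the integral of x - 1:
F(x) = (1/2)x^2 - x
F(4) = 1/2 * 16 - 1 * 4 = 4
F(0) = 1/2 * 0 - 1 * 0 = 0
Integral = 4 - 0 = 4
Average = 4 / (4 - 0) = 4 / 4
= 1 = 1.00

1.00


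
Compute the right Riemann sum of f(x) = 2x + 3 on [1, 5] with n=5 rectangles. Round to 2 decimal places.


Right Riemann sum uses right endpoints of each subinterval.
Interval: [1, 5], n = 5
dx = (5 - 1) / 5 = 4/5
Right endpoints: [9/5, 13/5, 17/5, 21/5, 5]
f values: [33/5, 41/5, 49/5, 57/5, 13]
Sum = dx * (sum of f values)
= 4/5 * 49
= 196/5 = 39.20

39.20


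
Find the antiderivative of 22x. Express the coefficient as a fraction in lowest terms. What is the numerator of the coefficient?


Apply the power rule for integration:
integral of ax^n dx = a/(n+1) * x^(n+1) + C
integral of 22x dx
= 22/2 * x^2 + C
= 11 * x^2 + C
The coefficient in lowest terms is 11 = 11/1, so its numerator is 11

11


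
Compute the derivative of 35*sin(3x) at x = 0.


Apply the chain rule to differentiate 35*sin(3x):
d/dx [35*sin(3x)]
= 35 * cos(3x) * d/dx(3x)
= 35 * 3 * cos(3x)
= 105 * cos(3x)
Evaluate at x = 0:
= 105 * cos(0)
= 105 * 1
= 105

105


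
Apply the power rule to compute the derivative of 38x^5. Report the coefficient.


We apply the power rule: d/dx [ax^n] = a*n * x^(n-1)
d/dx [38x^5]
= 38 * 5 * x^(5-1)
= 190x^4
The coefficient is 190

190


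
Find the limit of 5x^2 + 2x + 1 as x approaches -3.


Since polynomials are continuous, we use direct substitution.
lim(x->-3) of 5x^2 + 2x + 1
= 5 * (-3)^2 + 2 * (-3) + 1
= 45 - 6 + 1
= 40

40


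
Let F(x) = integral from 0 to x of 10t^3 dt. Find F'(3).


By the Fundamental Theorem of Calculus (Part 1):
If F(x) = integral from 0 to x of f(t) dt, then F'(x) = f(x)
Here f(t) = 10t^3
So F'(x) = 10x^3
Evaluate at x = 3:
F'(3) = 10 * 3^3
= 10 * 27
= 270

270


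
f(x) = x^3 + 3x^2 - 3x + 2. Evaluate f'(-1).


Differentiate f(x) = x^3 + 3x^2 - 3x + 2 term by term:
f'(x) = 3x^2 + 6x - 3
Substitute x = -1:
f'(-1) = 3 * (-1)^2 + 6 * (-1) - 3
= 3 - 6 - 3
= -6

-6


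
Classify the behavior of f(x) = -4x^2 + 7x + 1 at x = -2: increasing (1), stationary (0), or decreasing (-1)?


Compute f'(x) to determine behavior:
f'(x) = -8x + 7
f'(-2) = -8 * (-2) + 7
= 16 + 7
= 23
Since f'(-2) > 0, the function is increasing (1)

1


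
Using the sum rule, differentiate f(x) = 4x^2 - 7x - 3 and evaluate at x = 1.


Differentiate term by term using power and sum rules:
f(x) = 4x^2 - 7x - 3
f'(x) = 8x - 7
Substitute x = 1:
f'(1) = 8 * 1 - 7
= 8 - 7
= 1

1


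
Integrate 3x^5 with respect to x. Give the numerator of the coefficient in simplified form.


Apply the power rule for integration:
integral of ax^n dx = a/(n+1) * x^(n+1) + C
integral of 3x^5 dx
= 3/6 * x^6 + C
= 1/2 * x^6 + C
The coefficient in lowest terms is 1/2, and its numerator is 1

1


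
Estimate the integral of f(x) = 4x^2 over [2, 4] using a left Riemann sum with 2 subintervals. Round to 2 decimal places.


Left Riemann sum uses left endpoints of each subinterval.
Interval: [2, 4], n = 2
dx = (4 - 2) / 2 = 1
Left endpoints: [2, 3]
f values: [16, 36]
Sum = dx * (sum of f values)
= 1 * 52
= 52 = 52.00

52.00


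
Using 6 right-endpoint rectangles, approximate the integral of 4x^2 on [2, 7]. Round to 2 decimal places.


Right Riemann sum uses right endpoints of each subinterval.
Interval: [2, 7], n = 6
dx = (7 - 2) / 6 = 5/6
Right endpoints: [17/6, 11/3, 9/2, 16/3, 37/6, 7]
f values: [289/9, 484/9, 81, 1024/9, 1369/9, 196]
Sum = dx * (sum of f values)
= 5/6 * 5659/9
= 28295/54 ≈ 523.98

523.98


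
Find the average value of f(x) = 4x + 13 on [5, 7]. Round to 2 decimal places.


Average value = 1/(b-a) * integral from a to b of f(x) dx
First compute the integral of 4x + 13:
F(x) = 2x^2 + 13x
F(7) = 2 * 49 + 13 * 7 = 189
F(5) = 2 * 25 + 13 * 5 = 115
Integral = 189 - 115 = 74
Average = 74 / (7 - 5) = 74 / 2
= 37 = 37.00

37.00


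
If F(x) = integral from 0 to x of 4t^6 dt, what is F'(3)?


By the Fundamental Theorem of Calculus (Part 1):
If F(x) = integral from 0 to x of f(t) dt, then F'(x) = f(x)
Here f(t) = 4t^6
So F'(x) = 4x^6
Evaluate at x = 3:
F'(3) = 4 * 3^6
= 4 * 729
= 2916

2916


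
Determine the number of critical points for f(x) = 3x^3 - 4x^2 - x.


Find where f'(x) = 0:
f(x) = 3x^3 - 4x^2 - x
f'(x) = 9x^2 - 8x - 1
This is a quadratic in x. Use the discriminant to count real roots.
Discriminant = (-8)^2 - 4 * 9 * (-1)
= 64 - (-36)
= 100
Since discriminant > 0, f'(x) = 0 has 2 real solutions.
Number of critical points: 2

2


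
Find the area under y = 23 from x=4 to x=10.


The area under a constant function y = 23 is a rectangle.
Width = 10 - 4 = 6
Height = 23
Area = width * height
= 6 * 23
= 138

138


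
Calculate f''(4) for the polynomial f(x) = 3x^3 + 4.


First derivative:
f'(x) = 9x^2
Second derivative:
f''(x) = 18x
Substitute x = 4:
f''(4) = 18 * 4 + 0
= 72 + 0
= 72

72


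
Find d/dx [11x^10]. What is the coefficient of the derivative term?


We apply the power rule: d/dx [ax^n] = a*n * x^(n-1)
d/dx [11x^10]
= 11 * 10 * x^(10-1)
= 110x^9
The coefficient is 110

110


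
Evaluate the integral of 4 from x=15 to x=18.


The integral of a constant k over [a, b] equals k * (b - a).
integral from 15 to 18 of 4 dx
= 4 * (18 - 15)
= 4 * 3
= 12

12


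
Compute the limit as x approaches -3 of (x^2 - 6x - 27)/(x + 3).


Direct substitution gives 0/0, so we factor the numerator.
Factor: (x^2 - 6x - 27) = (x + 3)(x - 9)
Cancel the common factor (x + 3):
(x^2 - 6x - 27)/(x + 3) = (x - 9)
Now substitute x = -3:
= (-3) - (9) = -12

-12


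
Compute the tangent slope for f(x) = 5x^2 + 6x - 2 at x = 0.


The slope of the tangent line equals f'(x) at the point.
f(x) = 5x^2 + 6x - 2
f'(x) = 10x + 6
At x = 0:
f'(0) = 10 * 0 + 6
= 0 + 6
= 6

6


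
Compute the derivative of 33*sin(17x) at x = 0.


Apply the chain rule to differentiate 33*sin(17x):
d/dx [33*sin(17x)]
= 33 * cos(17x) * d/dx(17x)
= 33 * 17 * cos(17x)
= 561 * cos(17x)
Evaluate at x = 0:
= 561 * cos(0)
= 561 * 1
= 561

561


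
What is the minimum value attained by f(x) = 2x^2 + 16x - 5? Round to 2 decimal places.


For a quadratic f(x) = ax^2 + bx + c with a > 0, the minimum is at the vertex.
Vertex x-coordinate: x = -b/(2a)
x = -(16) / (2 * 2)
x = -16/4 = -4
Substitute back to find the minimum value:
f(-4) = 2 * (-4)^2 + 16 * (-4) - 5
= 32 - 64 - 5
= -37 = -37.00

-37.00


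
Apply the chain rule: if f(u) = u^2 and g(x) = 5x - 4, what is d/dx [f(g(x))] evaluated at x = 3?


Using the chain rule: (f(g(x)))' = f'(g(x)) * g'(x)
First, find g(3):
g(3) = 5 * 3 - 4 = 11
Next, f'(u) = 2u
And g'(x) = 5
So f'(g(3)) * g'(3)
= 2 * 11 * 5
= 110

110


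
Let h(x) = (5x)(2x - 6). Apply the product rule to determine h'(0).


Let u(x) = 5x and v(x) = 2x - 6
u'(x) = 5
v'(x) = 2
Product rule: h'(x) = u'(x)*v(x) + u(x)*v'(x)
= 5 * (2x - 6) + (5x) * 2
At x = 0:
u(0) = 5 * 0 + 0 = 0
v(0) = 2 * 0 - 6 = -6
h'(0) = 5 * (-6) + 0 * 2
= -30 + 0
= -30

-30


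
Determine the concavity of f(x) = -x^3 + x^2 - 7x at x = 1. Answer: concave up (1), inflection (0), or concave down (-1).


Concavity is determined by the sign of f''(x).
f(x) = -x^3 + x^2 - 7x
f'(x) = -3x^2 + 2x - 7
f''(x) = -6x + 2
f''(1) = -6 * 1 + 2
= -6 + 2
= -4
Since f''(1) < 0, the function is concave down (-1)

-1


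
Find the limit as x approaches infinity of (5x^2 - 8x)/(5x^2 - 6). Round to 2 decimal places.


For limits at infinity with equal-degree polynomials,
we compare leading coefficients.
Numerator leading term: 5x^2
Denominator leading term: 5x^2
Divide both by x^2:
lim = (5 - 8/x) / (5 - 6/x^2)
As x -> infinity, the 1/x and 1/x^2 terms vanish:
= 5/5 = 1 = 1.00

1.00


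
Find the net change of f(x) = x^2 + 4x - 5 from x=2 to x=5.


Net change = f(b) - f(a)
f(x) = x^2 + 4x - 5
Compute f(5):
f(5) = 1 * 5^2 + 4 * 5 - 5
= 25 + 20 - 5
= 40
Compute f(2):
f(2) = 1 * 2^2 + 4 * 2 - 5
= 4 + 8 - 5
= 7
Net change = 40 - 7 = 33

33


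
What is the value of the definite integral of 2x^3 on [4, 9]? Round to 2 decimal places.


Find the antiderivative of 2x^3:
F(x) = 2/4 * x^4
Apply the Fundamental Theorem of Calculus:
F(9) - F(4)
= 2/4 * 9^4 - 2/4 * 4^4
= 2/4 * (6561 - 256)
= 2/4 * 6305
= 6305/2 = 3152.50

3152.50


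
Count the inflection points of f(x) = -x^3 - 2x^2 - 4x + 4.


Inflection points occur where f''(x) = 0 and concavity changes.
f(x) = -x^3 - 2x^2 - 4x + 4
f'(x) = -3x^2 - 4x - 4
f''(x) = -6x - 4
Set f''(x) = 0:
-6x - 4 = 0
x = 4 / (-6) = -2/3
Since f''(x) is linear (degree 1), it changes sign at this point.
Therefore there is exactly 1 inflection point.

1


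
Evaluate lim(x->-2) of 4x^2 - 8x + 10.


Since polynomials are continuous, we use direct substitution.
lim(x->-2) of 4x^2 - 8x + 10
= 4 * (-2)^2 - 8 * (-2) + 10
= 16 + 16 + 10
= 42

42


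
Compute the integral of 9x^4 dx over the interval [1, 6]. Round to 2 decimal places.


Find the antiderivative of 9x^4:
F(x) = 9/5 * x^5
Apply the Fundamental Theorem of Calculus:
F(6) - F(1)
= 9/5 * 6^5 - 9/5 * 1^5
= 9/5 * (7776 - 1)
= 9/5 * 7775
= 13995 = 13995.00

13995.00


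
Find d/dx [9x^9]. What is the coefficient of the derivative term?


We apply the power rule: d/dx [ax^n] = a*n * x^(n-1)
d/dx [9x^9]
= 9 * 9 * x^(9-1)
= 81x^8
The coefficient is 81

81


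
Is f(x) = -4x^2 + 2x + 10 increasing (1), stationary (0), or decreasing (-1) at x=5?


Compute f'(x) to determine behavior:
f'(x) = -8x + 2
f'(5) = -8 * 5 + 2
= -40 + 2
= -38
Since f'(5) < 0, the function is decreasing (-1)

-1


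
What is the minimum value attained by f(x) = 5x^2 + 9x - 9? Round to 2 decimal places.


For a quadratic f(x) = ax^2 + bx + c with a > 0, the minimum is at the vertex.
Vertex x-coordinate: x = -b/(2a)
x = -(9) / (2 * 5)
x = -9/10
Substitute back to find the minimum value:
f(-9/10) = 5 * (-9/10)^2 + 9 * (-9/10) - 9
= 81/20 - 81/10 - 9
= -261/20 = -13.05

-13.05


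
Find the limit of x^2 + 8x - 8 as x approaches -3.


Since polynomials are continuous, we use direct substitution.
lim(x->-3) of x^2 + 8x - 8
= 1 * (-3)^2 + 8 * (-3) - 8
= 9 - 24 - 8
= -23

-23


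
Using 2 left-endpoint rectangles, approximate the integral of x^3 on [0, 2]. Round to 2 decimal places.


Left Riemann sum uses left endpoints of each subinterval.
Interval: [0, 2], n = 2
dx = (2 - 0) / 2 = 1
Left endpoints: [0, 1]
f values: [0, 1]
Sum = dx * (sum of f values)
= 1 * 1
= 1 = 1.00

1.00


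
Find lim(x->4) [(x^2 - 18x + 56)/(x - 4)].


Direct substitution gives 0/0, so we factor the numerator.
Factor: (x^2 - 18x + 56) = (x - 4)(x - 14)
Cancel the common factor (x - 4):
(x^2 - 18x + 56)/(x - 4) = (x - 14)
Now substitute x = 4:
= (4) - (14) = -10

-10


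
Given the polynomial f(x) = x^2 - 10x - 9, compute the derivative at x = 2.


Differentiate term by term using power and sum rules:
f(x) = x^2 - 10x - 9
f'(x) = 2x - 10
Substitute x = 2:
f'(2) = 2 * 2 - 10
= 4 - 10
= -6

-6


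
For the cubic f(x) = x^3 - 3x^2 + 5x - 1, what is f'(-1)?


Differentiate f(x) = x^3 - 3x^2 + 5x - 1 term by term:
f'(x) = 3x^2 - 6x + 5
Substitute x = -1:
f'(-1) = 3 * (-1)^2 - 6 * (-1) + 5
= 3 + 6 + 5
= 14

14


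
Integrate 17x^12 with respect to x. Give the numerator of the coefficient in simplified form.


Apply the power rule for integration:
integral of ax^n dx = a/(n+1) * x^(n+1) + C
integral of 17x^12 dx
= 17/13 * x^13 + C
The coefficient in lowest terms is 17/13, and its numerator is 17

17


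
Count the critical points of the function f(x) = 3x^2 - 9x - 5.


Find where f'(x) = 0:
f'(x) = 6x - 9
Set f'(x) = 0:
6x - 9 = 0
x = 9 / 6 = 3/2
This is a linear equation in x, so there is exactly one solution.
Number of critical points: 1

1


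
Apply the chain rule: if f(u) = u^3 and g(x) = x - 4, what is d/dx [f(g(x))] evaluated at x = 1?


Using the chain rule: (f(g(x)))' = f'(g(x)) * g'(x)
First, find g(1):
g(1) = 1 * 1 - 4 = -3
Next, f'(u) = 3u^2
And g'(x) = 1
So f'(g(1)) * g'(1)
= 3 * (-3)^2 * 1
= 3 * 9 * 1
= 27

27


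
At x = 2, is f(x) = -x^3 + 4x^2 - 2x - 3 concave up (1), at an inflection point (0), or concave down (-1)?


Concavity is determined by the sign of f''(x).
f(x) = -x^3 + 4x^2 - 2x - 3
f'(x) = -3x^2 + 8x - 2
f''(x) = -6x + 8
f''(2) = -6 * 2 + 8
= -12 + 8
= -4
Since f''(2) < 0, the function is concave down (-1)

-1


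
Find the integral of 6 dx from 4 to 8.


The integral of a constant k over [a, b] equals k * (b - a).
integral from 4 to 8 of 6 dx
= 6 * (8 - 4)
= 6 * 4
= 24

24


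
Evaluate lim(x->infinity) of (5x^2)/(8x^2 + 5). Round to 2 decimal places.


For limits at infinity with equal-degree polynomials,
we compare leading coefficients.
Numerator leading term: 5x^2
Denominator leading term: 8x^2
Divide both by x^2:
lim = (5) / (8 + 5/x^2)
As x -> infinity, the 1/x and 1/x^2 terms vanish:
= 5/8 ≈ 0.63

0.63


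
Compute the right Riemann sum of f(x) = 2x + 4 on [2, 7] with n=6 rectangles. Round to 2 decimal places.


Right Riemann sum uses right endpoints of each subinterval.
Interval: [2, 7], n = 6
dx = (7 - 2) / 6 = 5/6
Right endpoints: [17/6, 11/3, 9/2, 16/3, 37/6, 7]
f values: [29/3, 34/3, 13, 44/3, 49/3, 18]
Sum = dx * (sum of f values)
= 5/6 * 83
= 415/6 ≈ 69.17

69.17


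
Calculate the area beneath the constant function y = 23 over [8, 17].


The area under a constant function y = 23 is a rectangle.
Width = 17 - 8 = 9
Height = 23
Area = width * height
= 9 * 23
= 207

207


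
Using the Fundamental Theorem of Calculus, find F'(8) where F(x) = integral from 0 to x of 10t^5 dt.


By the Fundamental Theorem of Calculus (Part 1):
If F(x) = integral from 0 to x of f(t) dt, then F'(x) = f(x)
Here f(t) = 10t^5
So F'(x) = 10x^5
Evaluate at x = 8:
F'(8) = 10 * 8^5
= 10 * 32768
= 327680

327680


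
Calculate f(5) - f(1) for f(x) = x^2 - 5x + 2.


Net change = f(b) - f(a)
f(x) = x^2 - 5x + 2
Compute f(5):
f(5) = 1 * 5^2 - 5 * 5 + 2
= 25 - 25 + 2
= 2
Compute f(1):
f(1) = 1 * 1^2 - 5 * 1 + 2
= 1 - 5 + 2
= -2
Net change = 2 - (-2) = 4

4


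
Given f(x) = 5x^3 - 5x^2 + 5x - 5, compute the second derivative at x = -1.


First derivative:
f'(x) = 15x^2 - 10x + 5
Second derivative:
f''(x) = 30x - 10
Substitute x = -1:
f''(-1) = 30 * (-1) - 10
= -30 - 10
= -40

-40


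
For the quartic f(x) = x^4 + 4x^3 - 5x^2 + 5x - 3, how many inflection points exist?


Inflection points occur where f''(x) = 0 and concavity changes.
f(x) = x^4 + 4x^3 - 5x^2 + 5x - 3
f'(x) = 4x^3 + 12x^2 - 10x + 5
f''(x) = 12x^2 + 24x - 10
This is a quadratic in x. Use the discriminant to count real roots.
Discriminant = (24)^2 - 4 * 12 * (-10)
= 576 - (-480)
= 1056
Since discriminant > 0, f''(x) = 0 has 2 distinct real solutions.
A quadratic with two distinct real roots changes sign at each root, so concavity changes at both.
Number of inflection points: 2

2


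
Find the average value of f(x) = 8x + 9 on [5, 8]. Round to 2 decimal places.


Average value = 1/(b-a) * integral from a to b of f(x) dx
First compute the integral of 8x + 9:
F(x) = 4x^2 + 9x
F(8) = 4 * 64 + 9 * 8 = 328
F(5) = 4 * 25 + 9 * 5 = 145
Integral = 328 - 145 = 183
Average = 183 / (8 - 5) = 183 / 3
= 61 = 61.00

61.00


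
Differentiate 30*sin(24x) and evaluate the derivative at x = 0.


Apply the chain rule to differentiate 30*sin(24x):
d/dx [30*sin(24x)]
= 30 * cos(24x) * d/dx(24x)
= 30 * 24 * cos(24x)
= 720 * cos(24x)
Evaluate at x = 0:
= 720 * cos(0)
= 720 * 1
= 720

720


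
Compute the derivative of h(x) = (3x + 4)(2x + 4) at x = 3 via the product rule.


Let u(x) = 3x + 4 and v(x) = 2x + 4
u'(x) = 3
v'(x) = 2
Product rule: h'(x) = u'(x)*v(x) + u(x)*v'(x)
= 3 * (2x + 4) + (3x + 4) * 2
At x = 3:
u(3) = 3 * 3 + 4 = 13
v(3) = 2 * 3 + 4 = 10
h'(3) = 3 * 10 + 13 * 2
= 30 + 26
= 56

56
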